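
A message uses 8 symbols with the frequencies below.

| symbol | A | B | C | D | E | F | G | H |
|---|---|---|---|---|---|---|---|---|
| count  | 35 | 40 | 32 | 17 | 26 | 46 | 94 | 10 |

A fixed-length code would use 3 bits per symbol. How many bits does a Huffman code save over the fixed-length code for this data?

Fixed-length: 3 bits × 300 symbols = 900 bits.
Huffman merges:
H(10) + D(17) → 27
E(26) + 27 → 53
C(32) + A(35) → 67
B(40) + F(46) → 86
53 + 67 → 120
86 + G(94) → 180
120 + 180 → 300
Huffman total = 27 + 53 + 67 + 86 + 120 + 180 + 300 = 833 bits.
Saving = 900 − 833 = 67 bits.

67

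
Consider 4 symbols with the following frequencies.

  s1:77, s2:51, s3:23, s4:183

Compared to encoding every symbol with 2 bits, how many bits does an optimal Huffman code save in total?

Fixed-length: 2 bits × 334 symbols = 668 bits.
Huffman merges:
merge s3(23) and s2(51): 74
merge 74 and s1(77): 151
merge 151 and s4(183): 334
Huffman total = 74 + 151 + 334 = 559 bits.
Saving = 668 − 559 = 109 bits.

109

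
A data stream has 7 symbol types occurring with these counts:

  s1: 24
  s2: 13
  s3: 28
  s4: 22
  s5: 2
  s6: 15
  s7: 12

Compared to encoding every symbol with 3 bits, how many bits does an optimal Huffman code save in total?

38

Fixed-length: 3 bits × 116 symbols = 348 bits.
Huffman merges:
combine s5(2), s7(12) → 14
combine s2(13), 14 → 27
combine s6(15), s4(22) → 37
combine s1(24), 27 → 51
combine s3(28), 37 → 65
combine 51, 65 → 116
Huffman total = 14 + 27 + 37 + 51 + 65 + 116 = 310 bits.
Saving = 348 − 310 = 38 bits.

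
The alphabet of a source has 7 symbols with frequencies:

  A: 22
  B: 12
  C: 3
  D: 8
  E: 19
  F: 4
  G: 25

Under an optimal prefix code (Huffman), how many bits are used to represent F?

Build the tree from the bottom:
C(3) + F(4) → 7
7 + D(8) → 15
B(12) + 15 → 27
E(19) + A(22) → 41
G(25) + 27 → 52
41 + 52 → 93
F sits 5 levels below the root, so its codeword is 5 bits.

5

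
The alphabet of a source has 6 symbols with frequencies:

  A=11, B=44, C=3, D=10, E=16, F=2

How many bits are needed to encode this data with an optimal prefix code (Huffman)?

174

Greedily combine the two least-frequent nodes:
F(2) + C(3) → 5
5 + D(10) → 15
A(11) + 15 → 26
E(16) + 26 → 42
42 + B(44) → 86
Each symbol's bit-cost is frequency × depth; summing gives 174 bits (equivalently 5 + 15 + 26 + 42 + 86).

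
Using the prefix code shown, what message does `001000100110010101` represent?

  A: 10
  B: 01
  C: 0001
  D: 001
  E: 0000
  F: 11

Read left to right; each codeword is recognised as soon as it completes (prefix code):
  001→D | 0001→C | 001→D | 10→A | 01→B | 01→B | 01→B
Decoded message: DCDABBB

DCDABBB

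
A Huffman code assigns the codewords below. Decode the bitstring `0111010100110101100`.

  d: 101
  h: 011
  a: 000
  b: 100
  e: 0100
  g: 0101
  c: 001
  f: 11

hdefgb

Read left to right; each codeword is recognised as soon as it completes (prefix code):
  011→h | 101→d | 0100→e | 11→f | 0101→g | 100→b
Decoded message: hdefgb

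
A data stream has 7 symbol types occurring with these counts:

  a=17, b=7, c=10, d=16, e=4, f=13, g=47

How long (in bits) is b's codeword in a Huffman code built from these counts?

5

Huffman merges, smallest pair first:
combine e(4), b(7) → 11
combine c(10), 11 → 21
combine f(13), d(16) → 29
combine a(17), 21 → 38
combine 29, 38 → 67
combine g(47), 67 → 114
b sits 5 levels below the root, so its codeword is 5 bits.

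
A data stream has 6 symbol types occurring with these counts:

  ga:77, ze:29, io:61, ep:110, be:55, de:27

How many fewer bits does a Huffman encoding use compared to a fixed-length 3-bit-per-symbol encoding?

192

Fixed-length: 3 bits × 359 symbols = 1077 bits.
Huffman merges:
combine de(27), ze(29) → 56
combine be(55), 56 → 111
combine io(61), ga(77) → 138
combine ep(110), 111 → 221
combine 138, 221 → 359
Huffman total = 56 + 111 + 138 + 221 + 359 = 885 bits.
Saving = 1077 − 885 = 192 bits.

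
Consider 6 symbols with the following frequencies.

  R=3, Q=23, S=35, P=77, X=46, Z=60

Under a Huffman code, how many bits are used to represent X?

2

Huffman merges, smallest pair first:
R(3) + Q(23) → 26
26 + S(35) → 61
X(46) + Z(60) → 106
61 + P(77) → 138
106 + 138 → 244
The subtree containing X is merged 2 times, so code length = 2.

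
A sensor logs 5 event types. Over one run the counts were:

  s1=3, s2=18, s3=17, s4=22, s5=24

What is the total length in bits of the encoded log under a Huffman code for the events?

188

Build the Huffman tree bottom-up:
merge s1(3) and s3(17): 20
merge s2(18) and 20: 38
merge s4(22) and s5(24): 46
merge 38 and 46: 84
The encoded length is the sum of every internal node's weight: 20 + 38 + 46 + 84 = 188 bits.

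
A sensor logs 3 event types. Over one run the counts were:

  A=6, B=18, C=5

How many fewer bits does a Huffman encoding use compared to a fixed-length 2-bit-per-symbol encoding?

Fixed-length: 2 bits × 29 symbols = 58 bits.
Huffman merges:
merge C(5) and A(6): 11
merge 11 and B(18): 29
Huffman total = 11 + 29 = 40 bits.
Saving = 58 − 40 = 18 bits.

18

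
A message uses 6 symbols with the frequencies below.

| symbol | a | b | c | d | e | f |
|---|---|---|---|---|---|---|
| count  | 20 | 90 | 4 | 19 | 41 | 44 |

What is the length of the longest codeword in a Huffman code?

Merge the two lowest-weight nodes at each step:
c(4) + d(19) → 23
a(20) + 23 → 43
e(41) + 43 → 84
f(44) + 84 → 128
b(90) + 128 → 218
Maximum depth reached is 5.

5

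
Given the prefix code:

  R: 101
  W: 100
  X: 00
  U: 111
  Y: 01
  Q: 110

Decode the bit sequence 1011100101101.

Read left to right; each codeword is recognised as soon as it completes (prefix code):
  101→R | 110→Q | 01→Y | 01→Y | 101→R
Decoded message: RQYYR

RQYYR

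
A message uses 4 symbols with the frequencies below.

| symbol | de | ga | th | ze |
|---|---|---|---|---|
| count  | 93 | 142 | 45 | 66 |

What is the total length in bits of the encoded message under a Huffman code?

Build the Huffman tree bottom-up:
th(45) + ze(66) → 111
de(93) + 111 → 204
ga(142) + 204 → 346
The encoded length is the sum of every internal node's weight: 111 + 204 + 346 = 661 bits.

661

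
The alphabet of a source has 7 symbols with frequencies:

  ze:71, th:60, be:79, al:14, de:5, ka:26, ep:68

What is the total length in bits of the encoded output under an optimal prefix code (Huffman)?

Greedily combine the two least-frequent nodes:
combine de(5), al(14) → 19
combine 19, ka(26) → 45
combine 45, th(60) → 105
combine ep(68), ze(71) → 139
combine be(79), 105 → 184
combine 139, 184 → 323
The encoded length is the sum of every internal node's weight: 19 + 45 + 105 + 139 + 184 + 323 = 815 bits.

815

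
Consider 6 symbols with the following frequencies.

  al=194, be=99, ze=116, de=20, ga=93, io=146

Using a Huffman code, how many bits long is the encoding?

1661

Merge the two smallest weights repeatedly:
de(20) + ga(93) → 113
be(99) + 113 → 212
ze(116) + io(146) → 262
al(194) + 212 → 406
262 + 406 → 668
Each symbol's bit-cost is frequency × depth; summing gives 1661 bits (equivalently 113 + 212 + 262 + 406 + 668).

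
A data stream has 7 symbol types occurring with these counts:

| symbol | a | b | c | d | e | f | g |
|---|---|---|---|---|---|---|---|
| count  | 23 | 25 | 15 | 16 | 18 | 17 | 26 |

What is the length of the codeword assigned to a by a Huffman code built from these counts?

3

Build the tree from the bottom:
c(15) + d(16) → 31
f(17) + e(18) → 35
a(23) + b(25) → 48
g(26) + 31 → 57
35 + 48 → 83
57 + 83 → 140
a sits 3 levels below the root, so its codeword is 3 bits.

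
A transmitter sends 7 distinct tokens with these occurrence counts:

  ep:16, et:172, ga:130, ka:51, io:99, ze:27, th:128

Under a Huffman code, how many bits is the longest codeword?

5

Merge the two lowest-weight nodes at each step:
combine ep(16), ze(27) → 43
combine 43, ka(51) → 94
combine 94, io(99) → 193
combine th(128), ga(130) → 258
combine et(172), 193 → 365
combine 258, 365 → 623
Maximum depth reached is 5.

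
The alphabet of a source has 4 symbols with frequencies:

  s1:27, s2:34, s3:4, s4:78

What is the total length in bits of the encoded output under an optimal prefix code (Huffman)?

Merge the two smallest weights repeatedly:
combine s3(4), s1(27) → 31
combine 31, s2(34) → 65
combine 65, s4(78) → 143
Total encoded bits = sum of merged weights = 31 + 65 + 143 = 239.

239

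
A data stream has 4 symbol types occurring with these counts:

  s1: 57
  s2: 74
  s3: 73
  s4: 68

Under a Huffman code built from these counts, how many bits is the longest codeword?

2

Merge the two lowest-weight nodes at each step:
s1(57) + s4(68) → 125
s3(73) + s2(74) → 147
125 + 147 → 272
The rarest symbols sit at the bottom; the longest codeword is 2 bits.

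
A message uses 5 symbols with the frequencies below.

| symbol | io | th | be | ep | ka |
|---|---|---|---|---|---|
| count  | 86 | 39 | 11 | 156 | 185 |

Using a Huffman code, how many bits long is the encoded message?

955

Merge the two smallest weights repeatedly:
combine be(11), th(39) → 50
combine 50, io(86) → 136
combine 136, ep(156) → 292
combine ka(185), 292 → 477
Total encoded bits = sum of merged weights = 50 + 136 + 292 + 477 = 955.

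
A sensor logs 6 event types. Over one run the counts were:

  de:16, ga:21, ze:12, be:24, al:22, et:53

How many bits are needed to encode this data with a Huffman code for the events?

Greedily combine the two least-frequent nodes:
merge ze(12) and de(16): 28
merge ga(21) and al(22): 43
merge be(24) and 28: 52
merge 43 and 52: 95
merge et(53) and 95: 148
Total encoded bits = sum of merged weights = 28 + 43 + 52 + 95 + 148 = 366.

366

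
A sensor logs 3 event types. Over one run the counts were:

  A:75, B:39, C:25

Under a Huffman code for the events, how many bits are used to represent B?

Huffman merges, smallest pair first:
merge C(25) and B(39): 64
merge 64 and A(75): 139
B's leaf is at depth 2, giving a 2-bit codeword.

2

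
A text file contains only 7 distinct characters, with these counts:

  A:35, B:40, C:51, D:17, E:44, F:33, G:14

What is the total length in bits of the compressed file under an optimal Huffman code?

638

Merge the two smallest weights repeatedly:
combine G(14), D(17) → 31
combine 31, F(33) → 64
combine A(35), B(40) → 75
combine E(44), C(51) → 95
combine 64, 75 → 139
combine 95, 139 → 234
Each symbol's bit-cost is frequency × depth; summing gives 638 bits (equivalently 31 + 64 + 75 + 95 + 139 + 234).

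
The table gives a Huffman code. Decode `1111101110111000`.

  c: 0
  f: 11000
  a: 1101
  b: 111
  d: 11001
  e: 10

baaf

Read left to right; each codeword is recognised as soon as it completes (prefix code):
  111→b | 1101→a | 1101→a | 11000→f
Decoded message: baaf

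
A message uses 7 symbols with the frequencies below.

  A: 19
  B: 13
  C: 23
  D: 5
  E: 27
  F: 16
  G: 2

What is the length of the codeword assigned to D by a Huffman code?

4

Repeatedly merge the two smallest:
combine G(2), D(5) → 7
combine 7, B(13) → 20
combine F(16), A(19) → 35
combine 20, C(23) → 43
combine E(27), 35 → 62
combine 43, 62 → 105
D's leaf is at depth 4, giving a 4-bit codeword.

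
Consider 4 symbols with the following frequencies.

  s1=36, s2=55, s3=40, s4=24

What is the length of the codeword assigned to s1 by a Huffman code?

Build the tree from the bottom:
merge s4(24) and s1(36): 60
merge s3(40) and s2(55): 95
merge 60 and 95: 155
s1 sits 2 levels below the root, so its codeword is 2 bits.

2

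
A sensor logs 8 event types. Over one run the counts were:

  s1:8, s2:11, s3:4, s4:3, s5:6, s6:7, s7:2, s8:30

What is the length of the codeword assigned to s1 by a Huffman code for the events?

Repeatedly merge the two smallest:
combine s7(2), s4(3) → 5
combine s3(4), 5 → 9
combine s5(6), s6(7) → 13
combine s1(8), 9 → 17
combine s2(11), 13 → 24
combine 17, 24 → 41
combine s8(30), 41 → 71
The subtree containing s1 is merged 3 times, so code length = 3.

3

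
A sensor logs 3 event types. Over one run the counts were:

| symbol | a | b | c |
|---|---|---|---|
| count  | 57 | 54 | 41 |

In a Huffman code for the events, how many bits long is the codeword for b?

2

Repeatedly merge the two smallest:
merge c(41) and b(54): 95
merge a(57) and 95: 152
The subtree containing b is merged 2 times, so code length = 2.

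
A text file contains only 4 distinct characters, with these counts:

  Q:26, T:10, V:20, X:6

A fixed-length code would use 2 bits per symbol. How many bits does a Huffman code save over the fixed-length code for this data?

Fixed-length: 2 bits × 62 symbols = 124 bits.
Huffman merges:
merge X(6) and T(10): 16
merge 16 and V(20): 36
merge Q(26) and 36: 62
Huffman total = 16 + 36 + 62 = 114 bits.
Saving = 124 − 114 = 10 bits.

10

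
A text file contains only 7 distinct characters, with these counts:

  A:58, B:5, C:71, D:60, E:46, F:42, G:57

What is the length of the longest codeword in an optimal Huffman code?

4

Merge the two lowest-weight nodes at each step:
combine B(5), F(42) → 47
combine E(46), 47 → 93
combine G(57), A(58) → 115
combine D(60), C(71) → 131
combine 93, 115 → 208
combine 131, 208 → 339
The rarest symbols sit at the bottom; the longest codeword is 4 bits.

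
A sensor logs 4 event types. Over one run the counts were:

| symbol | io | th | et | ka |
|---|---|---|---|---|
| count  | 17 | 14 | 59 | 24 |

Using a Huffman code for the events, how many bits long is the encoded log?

200

Merge the two smallest weights repeatedly:
th(14) + io(17) → 31
ka(24) + 31 → 55
55 + et(59) → 114
Each symbol's bit-cost is frequency × depth; summing gives 200 bits (equivalently 31 + 55 + 114).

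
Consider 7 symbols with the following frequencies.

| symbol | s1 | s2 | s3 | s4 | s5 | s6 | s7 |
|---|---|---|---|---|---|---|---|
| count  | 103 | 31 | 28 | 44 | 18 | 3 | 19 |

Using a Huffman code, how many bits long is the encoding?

593

Merge the two smallest weights repeatedly:
combine s6(3), s5(18) → 21
combine s7(19), 21 → 40
combine s3(28), s2(31) → 59
combine 40, s4(44) → 84
combine 59, 84 → 143
combine s1(103), 143 → 246
Each symbol's bit-cost is frequency × depth; summing gives 593 bits (equivalently 21 + 40 + 59 + 84 + 143 + 246).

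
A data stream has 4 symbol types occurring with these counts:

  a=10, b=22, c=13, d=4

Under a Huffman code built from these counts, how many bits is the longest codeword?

Merge the two lowest-weight nodes at each step:
combine d(4), a(10) → 14
combine c(13), 14 → 27
combine b(22), 27 → 49
Maximum depth reached is 3.

3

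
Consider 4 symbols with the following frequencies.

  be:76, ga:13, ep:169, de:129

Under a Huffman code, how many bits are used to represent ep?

1

Build the tree from the bottom:
combine ga(13), be(76) → 89
combine 89, de(129) → 218
combine ep(169), 218 → 387
ep is merged only at the final step, so code length = 1.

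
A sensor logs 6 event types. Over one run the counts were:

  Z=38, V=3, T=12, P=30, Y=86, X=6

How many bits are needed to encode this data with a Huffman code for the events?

345

Greedily combine the two least-frequent nodes:
merge V(3) and X(6): 9
merge 9 and T(12): 21
merge 21 and P(30): 51
merge Z(38) and 51: 89
merge Y(86) and 89: 175
Total encoded bits = sum of merged weights = 9 + 21 + 51 + 89 + 175 = 345.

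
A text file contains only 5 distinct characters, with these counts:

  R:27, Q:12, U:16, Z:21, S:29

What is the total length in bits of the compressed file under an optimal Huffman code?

Greedily combine the two least-frequent nodes:
combine Q(12), U(16) → 28
combine Z(21), R(27) → 48
combine 28, S(29) → 57
combine 48, 57 → 105
Total encoded bits = sum of merged weights = 28 + 48 + 57 + 105 = 238.

238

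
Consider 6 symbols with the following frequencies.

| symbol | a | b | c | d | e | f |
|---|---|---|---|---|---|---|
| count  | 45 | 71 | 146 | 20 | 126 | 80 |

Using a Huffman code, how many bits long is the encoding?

1177

Greedily combine the two least-frequent nodes:
merge d(20) and a(45): 65
merge 65 and b(71): 136
merge f(80) and e(126): 206
merge 136 and c(146): 282
merge 206 and 282: 488
Total encoded bits = sum of merged weights = 65 + 136 + 206 + 282 + 488 = 1177.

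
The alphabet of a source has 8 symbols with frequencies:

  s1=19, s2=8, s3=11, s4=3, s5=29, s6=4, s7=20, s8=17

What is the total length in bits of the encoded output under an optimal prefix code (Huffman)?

306

Build the Huffman tree bottom-up:
s4(3) + s6(4) → 7
7 + s2(8) → 15
s3(11) + 15 → 26
s8(17) + s1(19) → 36
s7(20) + 26 → 46
s5(29) + 36 → 65
46 + 65 → 111
Each symbol's bit-cost is frequency × depth; summing gives 306 bits (equivalently 7 + 15 + 26 + 36 + 46 + 65 + 111).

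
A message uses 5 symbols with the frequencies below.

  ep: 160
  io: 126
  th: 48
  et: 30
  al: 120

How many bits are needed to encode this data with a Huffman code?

1046

Greedily combine the two least-frequent nodes:
combine et(30), th(48) → 78
combine 78, al(120) → 198
combine io(126), ep(160) → 286
combine 198, 286 → 484
The encoded length is the sum of every internal node's weight: 78 + 198 + 286 + 484 = 1046 bits.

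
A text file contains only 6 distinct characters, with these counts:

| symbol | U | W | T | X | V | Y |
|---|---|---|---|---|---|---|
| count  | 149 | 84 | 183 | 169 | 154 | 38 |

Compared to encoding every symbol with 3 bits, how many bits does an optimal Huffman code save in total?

Fixed-length: 3 bits × 777 symbols = 2331 bits.
Huffman merges:
Y(38) + W(84) → 122
122 + U(149) → 271
V(154) + X(169) → 323
T(183) + 271 → 454
323 + 454 → 777
Huffman total = 122 + 271 + 323 + 454 + 777 = 1947 bits.
Saving = 2331 − 1947 = 384 bits.

384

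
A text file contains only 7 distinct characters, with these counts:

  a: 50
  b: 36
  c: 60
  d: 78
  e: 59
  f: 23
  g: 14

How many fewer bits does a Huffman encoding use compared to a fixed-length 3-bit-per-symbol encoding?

Fixed-length: 3 bits × 320 symbols = 960 bits.
Huffman merges:
combine g(14), f(23) → 37
combine b(36), 37 → 73
combine a(50), e(59) → 109
combine c(60), 73 → 133
combine d(78), 109 → 187
combine 133, 187 → 320
Huffman total = 37 + 73 + 109 + 133 + 187 + 320 = 859 bits.
Saving = 960 − 859 = 101 bits.

101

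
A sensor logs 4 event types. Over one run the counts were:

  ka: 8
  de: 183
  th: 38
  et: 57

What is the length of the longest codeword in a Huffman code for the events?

Merge the two lowest-weight nodes at each step:
merge ka(8) and th(38): 46
merge 46 and et(57): 103
merge 103 and de(183): 286
The first pair merged (ka, th) ends up deepest, at depth 3.

3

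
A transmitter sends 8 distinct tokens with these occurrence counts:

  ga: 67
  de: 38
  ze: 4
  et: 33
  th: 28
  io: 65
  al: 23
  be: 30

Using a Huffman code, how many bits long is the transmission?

814

Build the Huffman tree bottom-up:
ze(4) + al(23) → 27
27 + th(28) → 55
be(30) + et(33) → 63
de(38) + 55 → 93
63 + io(65) → 128
ga(67) + 93 → 160
128 + 160 → 288
Total encoded bits = sum of merged weights = 27 + 55 + 63 + 93 + 128 + 160 + 288 = 814.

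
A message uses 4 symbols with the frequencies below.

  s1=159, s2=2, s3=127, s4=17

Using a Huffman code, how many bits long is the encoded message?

470

Build the Huffman tree bottom-up:
s2(2) + s4(17) → 19
19 + s3(127) → 146
146 + s1(159) → 305
Total encoded bits = sum of merged weights = 19 + 146 + 305 = 470.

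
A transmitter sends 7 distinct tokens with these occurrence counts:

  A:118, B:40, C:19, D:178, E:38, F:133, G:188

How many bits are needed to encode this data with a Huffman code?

1797

Build the Huffman tree bottom-up:
merge C(19) and E(38): 57
merge B(40) and 57: 97
merge 97 and A(118): 215
merge F(133) and D(178): 311
merge G(188) and 215: 403
merge 311 and 403: 714
The encoded length is the sum of every internal node's weight: 57 + 97 + 215 + 311 + 403 + 714 = 1797 bits.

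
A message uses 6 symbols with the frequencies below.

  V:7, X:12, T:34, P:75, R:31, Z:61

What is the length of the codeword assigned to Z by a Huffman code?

Repeatedly merge the two smallest:
V(7) + X(12) → 19
19 + R(31) → 50
T(34) + 50 → 84
Z(61) + P(75) → 136
84 + 136 → 220
Z sits 2 levels below the root, so its codeword is 2 bits.

2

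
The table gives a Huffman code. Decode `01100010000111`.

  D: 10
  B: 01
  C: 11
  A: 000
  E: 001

BDEABC

Read left to right; each codeword is recognised as soon as it completes (prefix code):
  01→B | 10→D | 001→E | 000→A | 01→B | 11→C
Decoded message: BDEABC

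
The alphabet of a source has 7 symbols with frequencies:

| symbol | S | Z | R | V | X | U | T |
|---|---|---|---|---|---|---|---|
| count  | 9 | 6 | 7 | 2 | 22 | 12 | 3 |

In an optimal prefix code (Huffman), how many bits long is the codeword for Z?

3

Repeatedly merge the two smallest:
combine V(2), T(3) → 5
combine 5, Z(6) → 11
combine R(7), S(9) → 16
combine 11, U(12) → 23
combine 16, X(22) → 38
combine 23, 38 → 61
The subtree containing Z is merged 3 times, so code length = 3.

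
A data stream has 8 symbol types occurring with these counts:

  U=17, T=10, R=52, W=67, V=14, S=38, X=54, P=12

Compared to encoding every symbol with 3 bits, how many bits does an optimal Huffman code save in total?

Fixed-length: 3 bits × 264 symbols = 792 bits.
Huffman merges:
T(10) + P(12) → 22
V(14) + U(17) → 31
22 + 31 → 53
S(38) + R(52) → 90
53 + X(54) → 107
W(67) + 90 → 157
107 + 157 → 264
Huffman total = 22 + 31 + 53 + 90 + 107 + 157 + 264 = 724 bits.
Saving = 792 − 724 = 68 bits.

68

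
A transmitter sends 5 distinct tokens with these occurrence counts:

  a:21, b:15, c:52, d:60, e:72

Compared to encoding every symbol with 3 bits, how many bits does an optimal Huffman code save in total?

184

Fixed-length: 3 bits × 220 symbols = 660 bits.
Huffman merges:
b(15) + a(21) → 36
36 + c(52) → 88
d(60) + e(72) → 132
88 + 132 → 220
Huffman total = 36 + 88 + 132 + 220 = 476 bits.
Saving = 660 − 476 = 184 bits.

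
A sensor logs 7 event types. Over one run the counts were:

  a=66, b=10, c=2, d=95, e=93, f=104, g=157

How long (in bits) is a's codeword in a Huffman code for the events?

Huffman merges, smallest pair first:
combine c(2), b(10) → 12
combine 12, a(66) → 78
combine 78, e(93) → 171
combine d(95), f(104) → 199
combine g(157), 171 → 328
combine 199, 328 → 527
a's leaf is at depth 4, giving a 4-bit codeword.

4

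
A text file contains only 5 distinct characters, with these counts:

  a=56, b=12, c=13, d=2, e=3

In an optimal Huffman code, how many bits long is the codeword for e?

Repeatedly merge the two smallest:
merge d(2) and e(3): 5
merge 5 and b(12): 17
merge c(13) and 17: 30
merge 30 and a(56): 86
The subtree containing e is merged 4 times, so code length = 4.

4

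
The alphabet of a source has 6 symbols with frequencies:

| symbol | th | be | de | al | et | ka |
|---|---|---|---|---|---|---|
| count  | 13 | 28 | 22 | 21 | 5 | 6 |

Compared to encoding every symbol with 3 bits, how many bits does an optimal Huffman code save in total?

Fixed-length: 3 bits × 95 symbols = 285 bits.
Huffman merges:
merge et(5) and ka(6): 11
merge 11 and th(13): 24
merge al(21) and de(22): 43
merge 24 and be(28): 52
merge 43 and 52: 95
Huffman total = 11 + 24 + 43 + 52 + 95 = 225 bits.
Saving = 285 − 225 = 60 bits.

60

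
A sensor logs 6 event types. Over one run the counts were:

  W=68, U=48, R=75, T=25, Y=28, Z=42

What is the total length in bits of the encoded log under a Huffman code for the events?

Greedily combine the two least-frequent nodes:
merge T(25) and Y(28): 53
merge Z(42) and U(48): 90
merge 53 and W(68): 121
merge R(75) and 90: 165
merge 121 and 165: 286
The encoded length is the sum of every internal node's weight: 53 + 90 + 121 + 165 + 286 = 715 bits.

715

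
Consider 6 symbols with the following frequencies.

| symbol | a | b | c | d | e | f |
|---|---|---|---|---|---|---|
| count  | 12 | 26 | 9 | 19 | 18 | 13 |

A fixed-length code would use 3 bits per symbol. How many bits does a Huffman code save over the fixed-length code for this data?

45

Fixed-length: 3 bits × 97 symbols = 291 bits.
Huffman merges:
c(9) + a(12) → 21
f(13) + e(18) → 31
d(19) + 21 → 40
b(26) + 31 → 57
40 + 57 → 97
Huffman total = 21 + 31 + 40 + 57 + 97 = 246 bits.
Saving = 291 − 246 = 45 bits.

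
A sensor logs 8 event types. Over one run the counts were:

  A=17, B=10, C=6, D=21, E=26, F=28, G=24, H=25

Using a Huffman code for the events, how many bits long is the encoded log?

Build the Huffman tree bottom-up:
combine C(6), B(10) → 16
combine 16, A(17) → 33
combine D(21), G(24) → 45
combine H(25), E(26) → 51
combine F(28), 33 → 61
combine 45, 51 → 96
combine 61, 96 → 157
The encoded length is the sum of every internal node's weight: 16 + 33 + 45 + 51 + 61 + 96 + 157 = 459 bits.

459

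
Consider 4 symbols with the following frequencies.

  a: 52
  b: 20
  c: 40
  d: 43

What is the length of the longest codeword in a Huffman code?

Merge the two lowest-weight nodes at each step:
combine b(20), c(40) → 60
combine d(43), a(52) → 95
combine 60, 95 → 155
The rarest symbols sit at the bottom; the longest codeword is 2 bits.

2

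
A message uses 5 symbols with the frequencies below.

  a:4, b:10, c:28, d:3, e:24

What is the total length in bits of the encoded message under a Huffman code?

134

Build the Huffman tree bottom-up:
d(3) + a(4) → 7
7 + b(10) → 17
17 + e(24) → 41
c(28) + 41 → 69
The encoded length is the sum of every internal node's weight: 7 + 17 + 41 + 69 = 134 bits.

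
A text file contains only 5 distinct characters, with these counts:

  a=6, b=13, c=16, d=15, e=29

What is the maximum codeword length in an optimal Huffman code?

3

Merge the two lowest-weight nodes at each step:
combine a(6), b(13) → 19
combine d(15), c(16) → 31
combine 19, e(29) → 48
combine 31, 48 → 79
The rarest symbols sit at the bottom; the longest codeword is 3 bits.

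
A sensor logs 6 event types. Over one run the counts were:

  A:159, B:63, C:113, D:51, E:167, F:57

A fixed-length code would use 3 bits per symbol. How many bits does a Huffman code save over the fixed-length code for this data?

Fixed-length: 3 bits × 610 symbols = 1830 bits.
Huffman merges:
merge D(51) and F(57): 108
merge B(63) and 108: 171
merge C(113) and A(159): 272
merge E(167) and 171: 338
merge 272 and 338: 610
Huffman total = 108 + 171 + 272 + 338 + 610 = 1499 bits.
Saving = 1830 − 1499 = 331 bits.

331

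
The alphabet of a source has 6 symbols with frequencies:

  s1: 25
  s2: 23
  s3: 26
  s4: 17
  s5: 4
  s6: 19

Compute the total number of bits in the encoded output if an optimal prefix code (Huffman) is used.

Merge the two smallest weights repeatedly:
combine s5(4), s4(17) → 21
combine s6(19), 21 → 40
combine s2(23), s1(25) → 48
combine s3(26), 40 → 66
combine 48, 66 → 114
Each symbol's bit-cost is frequency × depth; summing gives 289 bits (equivalently 21 + 40 + 48 + 66 + 114).

289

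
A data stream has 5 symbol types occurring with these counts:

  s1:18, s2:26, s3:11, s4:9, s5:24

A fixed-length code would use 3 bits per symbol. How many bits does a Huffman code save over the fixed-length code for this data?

Fixed-length: 3 bits × 88 symbols = 264 bits.
Huffman merges:
s4(9) + s3(11) → 20
s1(18) + 20 → 38
s5(24) + s2(26) → 50
38 + 50 → 88
Huffman total = 20 + 38 + 50 + 88 = 196 bits.
Saving = 264 − 196 = 68 bits.

68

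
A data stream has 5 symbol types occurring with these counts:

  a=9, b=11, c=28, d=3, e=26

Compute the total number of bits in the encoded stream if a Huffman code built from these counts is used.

161

Greedily combine the two least-frequent nodes:
combine d(3), a(9) → 12
combine b(11), 12 → 23
combine 23, e(26) → 49
combine c(28), 49 → 77
Each symbol's bit-cost is frequency × depth; summing gives 161 bits (equivalently 12 + 23 + 49 + 77).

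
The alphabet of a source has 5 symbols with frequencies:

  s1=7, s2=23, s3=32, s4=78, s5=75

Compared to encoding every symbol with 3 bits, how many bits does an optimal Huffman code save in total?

201

Fixed-length: 3 bits × 215 symbols = 645 bits.
Huffman merges:
combine s1(7), s2(23) → 30
combine 30, s3(32) → 62
combine 62, s5(75) → 137
combine s4(78), 137 → 215
Huffman total = 30 + 62 + 137 + 215 = 444 bits.
Saving = 645 − 444 = 201 bits.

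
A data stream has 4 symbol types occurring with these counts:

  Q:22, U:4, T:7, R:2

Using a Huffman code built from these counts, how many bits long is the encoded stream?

54

Greedily combine the two least-frequent nodes:
combine R(2), U(4) → 6
combine 6, T(7) → 13
combine 13, Q(22) → 35
The encoded length is the sum of every internal node's weight: 6 + 13 + 35 = 54 bits.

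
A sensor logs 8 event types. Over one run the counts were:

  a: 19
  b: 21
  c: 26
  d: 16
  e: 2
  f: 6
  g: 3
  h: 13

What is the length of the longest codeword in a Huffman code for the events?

Merge the two lowest-weight nodes at each step:
merge e(2) and g(3): 5
merge 5 and f(6): 11
merge 11 and h(13): 24
merge d(16) and a(19): 35
merge b(21) and 24: 45
merge c(26) and 35: 61
merge 45 and 61: 106
The rarest symbols sit at the bottom; the longest codeword is 5 bits.

5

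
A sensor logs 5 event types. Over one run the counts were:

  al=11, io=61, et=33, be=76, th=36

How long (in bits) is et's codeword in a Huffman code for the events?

3

Repeatedly merge the two smallest:
merge al(11) and et(33): 44
merge th(36) and 44: 80
merge io(61) and be(76): 137
merge 80 and 137: 217
The subtree containing et is merged 3 times, so code length = 3.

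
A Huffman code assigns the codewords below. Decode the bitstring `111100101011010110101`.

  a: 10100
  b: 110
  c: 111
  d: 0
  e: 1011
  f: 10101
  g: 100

cgfff

Read left to right; each codeword is recognised as soon as it completes (prefix code):
  111→c | 100→g | 10101→f | 10101→f | 10101→f
Decoded message: cgfff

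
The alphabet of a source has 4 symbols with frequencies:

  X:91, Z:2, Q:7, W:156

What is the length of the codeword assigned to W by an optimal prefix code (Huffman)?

1

Repeatedly merge the two smallest:
combine Z(2), Q(7) → 9
combine 9, X(91) → 100
combine 100, W(156) → 256
W sits one level below the root: a 1-bit codeword.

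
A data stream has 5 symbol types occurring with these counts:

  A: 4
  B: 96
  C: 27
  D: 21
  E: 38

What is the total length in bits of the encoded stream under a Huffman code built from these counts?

Merge the two smallest weights repeatedly:
merge A(4) and D(21): 25
merge 25 and C(27): 52
merge E(38) and 52: 90
merge 90 and B(96): 186
Total encoded bits = sum of merged weights = 25 + 52 + 90 + 186 = 353.

353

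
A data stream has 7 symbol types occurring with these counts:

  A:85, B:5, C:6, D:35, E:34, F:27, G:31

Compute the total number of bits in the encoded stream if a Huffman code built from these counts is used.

548

Merge the two smallest weights repeatedly:
combine B(5), C(6) → 11
combine 11, F(27) → 38
combine G(31), E(34) → 65
combine D(35), 38 → 73
combine 65, 73 → 138
combine A(85), 138 → 223
The encoded length is the sum of every internal node's weight: 11 + 38 + 65 + 73 + 138 + 223 = 548 bits.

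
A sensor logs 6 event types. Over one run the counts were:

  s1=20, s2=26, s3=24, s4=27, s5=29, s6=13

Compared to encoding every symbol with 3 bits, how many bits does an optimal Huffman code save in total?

56

Fixed-length: 3 bits × 139 symbols = 417 bits.
Huffman merges:
merge s6(13) and s1(20): 33
merge s3(24) and s2(26): 50
merge s4(27) and s5(29): 56
merge 33 and 50: 83
merge 56 and 83: 139
Huffman total = 33 + 50 + 56 + 83 + 139 = 361 bits.
Saving = 417 − 361 = 56 bits.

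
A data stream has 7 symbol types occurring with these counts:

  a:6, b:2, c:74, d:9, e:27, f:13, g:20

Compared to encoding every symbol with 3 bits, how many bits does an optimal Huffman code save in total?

123

Fixed-length: 3 bits × 151 symbols = 453 bits.
Huffman merges:
b(2) + a(6) → 8
8 + d(9) → 17
f(13) + 17 → 30
g(20) + e(27) → 47
30 + 47 → 77
c(74) + 77 → 151
Huffman total = 8 + 17 + 30 + 47 + 77 + 151 = 330 bits.
Saving = 453 − 330 = 123 bits.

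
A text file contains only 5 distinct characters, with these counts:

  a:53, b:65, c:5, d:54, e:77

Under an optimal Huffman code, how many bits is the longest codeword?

Merge the two lowest-weight nodes at each step:
combine c(5), a(53) → 58
combine d(54), 58 → 112
combine b(65), e(77) → 142
combine 112, 142 → 254
The rarest symbols sit at the bottom; the longest codeword is 3 bits.

3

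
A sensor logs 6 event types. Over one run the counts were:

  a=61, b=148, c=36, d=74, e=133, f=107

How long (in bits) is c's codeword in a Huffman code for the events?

Repeatedly merge the two smallest:
c(36) + a(61) → 97
d(74) + 97 → 171
f(107) + e(133) → 240
b(148) + 171 → 319
240 + 319 → 559
The subtree containing c is merged 4 times, so code length = 4.

4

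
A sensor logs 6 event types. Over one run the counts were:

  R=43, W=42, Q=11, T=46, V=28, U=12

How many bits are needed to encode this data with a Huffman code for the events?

438

Merge the two smallest weights repeatedly:
Q(11) + U(12) → 23
23 + V(28) → 51
W(42) + R(43) → 85
T(46) + 51 → 97
85 + 97 → 182
Each symbol's bit-cost is frequency × depth; summing gives 438 bits (equivalently 23 + 51 + 85 + 97 + 182).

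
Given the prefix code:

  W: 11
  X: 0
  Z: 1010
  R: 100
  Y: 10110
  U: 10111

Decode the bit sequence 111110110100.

WWYR

Read left to right; each codeword is recognised as soon as it completes (prefix code):
  11→W | 11→W | 10110→Y | 100→R
Decoded message: WWYR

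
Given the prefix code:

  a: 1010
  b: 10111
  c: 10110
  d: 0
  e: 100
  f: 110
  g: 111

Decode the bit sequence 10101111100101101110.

agfdcgd

Read left to right; each codeword is recognised as soon as it completes (prefix code):
  1010→a | 111→g | 110→f | 0→d | 10110→c | 111→g | 0→d
Decoded message: agfdcgd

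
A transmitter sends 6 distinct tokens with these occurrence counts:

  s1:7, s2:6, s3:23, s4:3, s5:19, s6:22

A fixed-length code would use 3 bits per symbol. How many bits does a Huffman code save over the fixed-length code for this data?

55

Fixed-length: 3 bits × 80 symbols = 240 bits.
Huffman merges:
merge s4(3) and s2(6): 9
merge s1(7) and 9: 16
merge 16 and s5(19): 35
merge s6(22) and s3(23): 45
merge 35 and 45: 80
Huffman total = 9 + 16 + 35 + 45 + 80 = 185 bits.
Saving = 240 − 185 = 55 bits.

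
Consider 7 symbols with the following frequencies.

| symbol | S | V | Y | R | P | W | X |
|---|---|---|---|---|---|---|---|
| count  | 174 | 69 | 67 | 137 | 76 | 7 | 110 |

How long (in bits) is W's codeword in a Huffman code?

4

Repeatedly merge the two smallest:
combine W(7), Y(67) → 74
combine V(69), 74 → 143
combine P(76), X(110) → 186
combine R(137), 143 → 280
combine S(174), 186 → 360
combine 280, 360 → 640
W's leaf is at depth 4, giving a 4-bit codeword.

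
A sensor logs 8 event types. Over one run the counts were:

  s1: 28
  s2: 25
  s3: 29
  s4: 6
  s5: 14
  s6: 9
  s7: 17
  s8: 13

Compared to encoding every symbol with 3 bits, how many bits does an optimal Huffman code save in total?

15

Fixed-length: 3 bits × 141 symbols = 423 bits.
Huffman merges:
merge s4(6) and s6(9): 15
merge s8(13) and s5(14): 27
merge 15 and s7(17): 32
merge s2(25) and 27: 52
merge s1(28) and s3(29): 57
merge 32 and 52: 84
merge 57 and 84: 141
Huffman total = 15 + 27 + 32 + 52 + 57 + 84 + 141 = 408 bits.
Saving = 423 − 408 = 15 bits.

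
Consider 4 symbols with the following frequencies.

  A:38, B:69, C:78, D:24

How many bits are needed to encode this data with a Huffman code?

Build the Huffman tree bottom-up:
D(24) + A(38) → 62
62 + B(69) → 131
C(78) + 131 → 209
The encoded length is the sum of every internal node's weight: 62 + 131 + 209 = 402 bits.

402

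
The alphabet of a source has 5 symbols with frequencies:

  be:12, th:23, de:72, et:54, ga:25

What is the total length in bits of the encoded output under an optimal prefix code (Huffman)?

395

Build the Huffman tree bottom-up:
merge be(12) and th(23): 35
merge ga(25) and 35: 60
merge et(54) and 60: 114
merge de(72) and 114: 186
Each symbol's bit-cost is frequency × depth; summing gives 395 bits (equivalently 35 + 60 + 114 + 186).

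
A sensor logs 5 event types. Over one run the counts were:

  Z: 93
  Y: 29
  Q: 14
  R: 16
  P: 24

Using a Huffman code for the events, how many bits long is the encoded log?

342

Build the Huffman tree bottom-up:
merge Q(14) and R(16): 30
merge P(24) and Y(29): 53
merge 30 and 53: 83
merge 83 and Z(93): 176
The encoded length is the sum of every internal node's weight: 30 + 53 + 83 + 176 = 342 bits.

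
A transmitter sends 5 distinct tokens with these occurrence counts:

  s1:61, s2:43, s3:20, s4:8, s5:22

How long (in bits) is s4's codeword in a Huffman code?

Huffman merges, smallest pair first:
combine s4(8), s3(20) → 28
combine s5(22), 28 → 50
combine s2(43), 50 → 93
combine s1(61), 93 → 154
s4's leaf is at depth 4, giving a 4-bit codeword.

4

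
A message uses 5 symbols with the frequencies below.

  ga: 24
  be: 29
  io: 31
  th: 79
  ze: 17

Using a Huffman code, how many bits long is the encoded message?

Build the Huffman tree bottom-up:
combine ze(17), ga(24) → 41
combine be(29), io(31) → 60
combine 41, 60 → 101
combine th(79), 101 → 180
The encoded length is the sum of every internal node's weight: 41 + 60 + 101 + 180 = 382 bits.

382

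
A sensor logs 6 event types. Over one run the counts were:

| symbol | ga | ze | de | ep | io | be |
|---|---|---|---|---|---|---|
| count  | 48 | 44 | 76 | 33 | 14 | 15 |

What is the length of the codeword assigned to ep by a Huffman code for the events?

3

Huffman merges, smallest pair first:
merge io(14) and be(15): 29
merge 29 and ep(33): 62
merge ze(44) and ga(48): 92
merge 62 and de(76): 138
merge 92 and 138: 230
ep sits 3 levels below the root, so its codeword is 3 bits.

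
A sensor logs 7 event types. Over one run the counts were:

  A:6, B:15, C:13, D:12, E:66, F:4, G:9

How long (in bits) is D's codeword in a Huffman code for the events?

Repeatedly merge the two smallest:
F(4) + A(6) → 10
G(9) + 10 → 19
D(12) + C(13) → 25
B(15) + 19 → 34
25 + 34 → 59
59 + E(66) → 125
D sits 3 levels below the root, so its codeword is 3 bits.

3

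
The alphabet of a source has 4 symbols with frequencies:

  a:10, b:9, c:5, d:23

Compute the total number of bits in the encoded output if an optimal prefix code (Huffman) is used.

Greedily combine the two least-frequent nodes:
merge c(5) and b(9): 14
merge a(10) and 14: 24
merge d(23) and 24: 47
The encoded length is the sum of every internal node's weight: 14 + 24 + 47 = 85 bits.

85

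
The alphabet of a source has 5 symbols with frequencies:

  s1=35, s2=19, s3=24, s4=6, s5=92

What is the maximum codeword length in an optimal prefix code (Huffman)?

Merge the two lowest-weight nodes at each step:
merge s4(6) and s2(19): 25
merge s3(24) and 25: 49
merge s1(35) and 49: 84
merge 84 and s5(92): 176
Maximum depth reached is 4.

4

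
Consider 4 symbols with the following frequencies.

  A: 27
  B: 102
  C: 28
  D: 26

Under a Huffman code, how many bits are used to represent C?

Huffman merges, smallest pair first:
combine D(26), A(27) → 53
combine C(28), 53 → 81
combine 81, B(102) → 183
C's leaf is at depth 2, giving a 2-bit codeword.

2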